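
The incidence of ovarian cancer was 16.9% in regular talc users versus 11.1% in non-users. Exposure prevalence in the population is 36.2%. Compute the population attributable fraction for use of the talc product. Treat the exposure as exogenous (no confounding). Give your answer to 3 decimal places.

p₁ = 0.169, p₀ = 0.111.
Overall risk P(Y=1) = π·p₁ + (1−π)·p₀ = 0.362×0.169 + 0.638×0.111 = 0.132.
Under exogeneity, PAF = [P(Y=1) − p₀] / P(Y=1).
PAF = (0.132 − 0.111) / 0.132 ≈ 0.1591

PAF ≈ 0.159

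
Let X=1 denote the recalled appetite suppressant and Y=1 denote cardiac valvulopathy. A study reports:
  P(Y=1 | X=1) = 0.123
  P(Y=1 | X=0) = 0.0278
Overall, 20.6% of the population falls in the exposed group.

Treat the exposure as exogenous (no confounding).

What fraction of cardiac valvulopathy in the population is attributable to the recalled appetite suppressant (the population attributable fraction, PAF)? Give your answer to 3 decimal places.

PAF ≈ 0.414

Let p₁ = 0.123, p₀ = 0.0278.
Overall risk P(Y=1) = π·p₁ + (1−π)·p₀ = 0.206×0.123 + 0.794×0.0278 = 0.047411.
Under exogeneity, PAF = [P(Y=1) − p₀] / P(Y=1).
PAF = (0.047411 − 0.0278) / 0.047411 ≈ 0.4136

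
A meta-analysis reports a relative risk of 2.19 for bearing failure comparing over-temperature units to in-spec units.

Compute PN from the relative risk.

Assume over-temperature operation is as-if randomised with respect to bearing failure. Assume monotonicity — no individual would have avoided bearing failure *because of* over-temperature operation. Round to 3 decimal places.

Under exogeneity and monotonicity, PN = (RR − 1) / RR = 1 − 1/RR.
PN = (2.19 − 1) / 2.19 = 1.19 / 2.19 ≈ 0.5434

PN ≈ 0.543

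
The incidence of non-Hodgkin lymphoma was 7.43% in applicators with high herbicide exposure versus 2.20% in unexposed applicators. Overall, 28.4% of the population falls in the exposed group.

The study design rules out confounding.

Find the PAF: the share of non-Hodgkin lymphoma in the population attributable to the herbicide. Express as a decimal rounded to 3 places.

PAF ≈ 0.403

p₁ = 0.0743, p₀ = 0.022.
Overall risk P(Y=1) = π·p₁ + (1−π)·p₀ = 0.284×0.0743 + 0.716×0.022 = 0.036853.
Under exogeneity, PAF = [P(Y=1) − p₀] / P(Y=1).
PAF = (0.036853 − 0.022) / 0.036853 ≈ 0.4030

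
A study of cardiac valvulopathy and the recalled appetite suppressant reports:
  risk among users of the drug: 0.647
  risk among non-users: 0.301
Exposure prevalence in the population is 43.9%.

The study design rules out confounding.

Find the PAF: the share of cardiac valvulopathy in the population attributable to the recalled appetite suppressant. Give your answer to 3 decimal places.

Let p₁ = 0.647, p₀ = 0.301.
Overall risk P(Y=1) = π·p₁ + (1−π)·p₀ = 0.439×0.647 + 0.561×0.301 = 0.45289.
Under exogeneity, PAF = [P(Y=1) − p₀] / P(Y=1).
PAF = (0.45289 − 0.301) / 0.45289 ≈ 0.3354

PAF ≈ 0.335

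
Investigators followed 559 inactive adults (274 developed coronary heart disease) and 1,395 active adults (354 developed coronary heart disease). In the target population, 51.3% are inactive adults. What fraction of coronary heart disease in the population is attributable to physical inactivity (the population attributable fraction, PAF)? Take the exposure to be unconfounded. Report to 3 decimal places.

PAF ≈ 0.323

p₁ = P(outcome | exposed) = 274/559 = 0.49016
p₀ = P(outcome | unexposed) = 354/1395 = 0.25376
Overall risk P(Y=1) = π·p₁ + (1−π)·p₀ = 0.513×0.49016 + 0.487×0.25376 = 0.37504.
Under exogeneity, PAF = [P(Y=1) − p₀] / P(Y=1).
PAF = (0.37504 − 0.25376) / 0.37504 ≈ 0.3234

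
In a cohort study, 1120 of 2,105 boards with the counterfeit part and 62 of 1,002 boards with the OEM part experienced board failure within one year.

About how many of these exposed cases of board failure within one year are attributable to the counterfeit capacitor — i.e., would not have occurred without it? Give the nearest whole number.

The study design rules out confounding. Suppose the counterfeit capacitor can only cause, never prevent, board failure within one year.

p₁ = P(outcome | exposed) = 1120/2105 = 0.53207
p₀ = P(outcome | unexposed) = 62/1002 = 0.061876
PN = (p₁ − p₀)/p₁ = (0.53207 − 0.061876) / 0.53207 ≈ 0.88371.
Attributable cases ≈ PN × (exposed cases) = 0.88371 × 1120 ≈ 989.75.

about 990 cases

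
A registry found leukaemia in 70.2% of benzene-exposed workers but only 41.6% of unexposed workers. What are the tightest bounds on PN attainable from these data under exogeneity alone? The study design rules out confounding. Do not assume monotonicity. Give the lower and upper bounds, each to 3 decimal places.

0.407 ≤ PN ≤ 0.832

p₁ = 0.702, p₀ = 0.416.
Under exogeneity alone the bounds on PN are max{0,(p₁−p₀)/p₁} ≤ PN ≤ min{1,(1−p₀)/p₁}.
  lower = (p₁ − p₀)/p₁ = 0.286 / 0.702 ≈ 0.4074
  upper = min{1, (1 − p₀)/p₁} = 0.584 / 0.702 ≈ 0.8319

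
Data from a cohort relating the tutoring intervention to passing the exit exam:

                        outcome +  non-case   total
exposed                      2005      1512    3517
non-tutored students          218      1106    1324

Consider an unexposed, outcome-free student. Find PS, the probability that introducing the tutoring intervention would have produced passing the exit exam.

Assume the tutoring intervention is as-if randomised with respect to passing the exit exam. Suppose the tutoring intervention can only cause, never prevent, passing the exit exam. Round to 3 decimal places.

PS ≈ 0.485

p₁ = P(outcome | exposed) = 2005/3517 = 0.57009
p₀ = P(outcome | unexposed) = 218/1324 = 0.16465
Under exogeneity and monotonicity, PS = (p₁ − p₀) / (1 − p₀).
PS = (0.57009 − 0.16465) / (1 − 0.16465) = 0.40544 / 0.83535 ≈ 0.4853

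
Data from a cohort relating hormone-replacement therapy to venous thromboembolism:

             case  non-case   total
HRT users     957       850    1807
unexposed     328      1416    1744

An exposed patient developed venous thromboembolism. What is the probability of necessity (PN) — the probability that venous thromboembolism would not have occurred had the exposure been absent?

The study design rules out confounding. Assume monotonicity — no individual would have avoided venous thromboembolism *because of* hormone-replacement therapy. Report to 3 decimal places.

p₁ = P(outcome | exposed) = 957/1807 = 0.52961
p₀ = P(outcome | unexposed) = 328/1744 = 0.18807
Under exogeneity and monotonicity, PN = (p₁ − p₀)/p₁.
PN = (0.52961 − 0.18807) / 0.52961 ≈ 0.6449

PN ≈ 0.645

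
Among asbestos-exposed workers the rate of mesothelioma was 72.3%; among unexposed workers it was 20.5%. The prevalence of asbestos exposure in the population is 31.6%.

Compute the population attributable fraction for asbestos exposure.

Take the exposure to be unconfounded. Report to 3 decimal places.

PAF ≈ 0.444

p₁ = 0.723, p₀ = 0.205.
Overall risk P(Y=1) = π·p₁ + (1−π)·p₀ = 0.316×0.723 + 0.684×0.205 = 0.36869.
Under exogeneity, PAF = [P(Y=1) − p₀] / P(Y=1).
PAF = (0.36869 − 0.205) / 0.36869 ≈ 0.4440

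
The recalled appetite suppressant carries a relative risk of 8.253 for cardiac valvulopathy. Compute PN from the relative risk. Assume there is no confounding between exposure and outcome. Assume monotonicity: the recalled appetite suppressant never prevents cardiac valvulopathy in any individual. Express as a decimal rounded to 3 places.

Under exogeneity and monotonicity, PN = (RR − 1) / RR = 1 − 1/RR.
PN = (8.253 − 1) / 8.253 = 7.253 / 8.253 ≈ 0.8788

PN ≈ 0.879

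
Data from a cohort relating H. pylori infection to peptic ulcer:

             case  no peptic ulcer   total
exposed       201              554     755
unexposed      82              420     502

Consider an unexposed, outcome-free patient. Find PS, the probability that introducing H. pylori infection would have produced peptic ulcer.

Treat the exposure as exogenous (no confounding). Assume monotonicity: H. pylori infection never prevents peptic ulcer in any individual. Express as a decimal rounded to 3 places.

PS ≈ 0.123

p₁ = P(outcome | exposed) = 201/755 = 0.26623
p₀ = P(outcome | unexposed) = 82/502 = 0.16335
Under exogeneity and monotonicity, PS = (p₁ − p₀) / (1 − p₀).
PS = (0.26623 − 0.16335) / (1 − 0.16335) = 0.10288 / 0.83665 ≈ 0.1230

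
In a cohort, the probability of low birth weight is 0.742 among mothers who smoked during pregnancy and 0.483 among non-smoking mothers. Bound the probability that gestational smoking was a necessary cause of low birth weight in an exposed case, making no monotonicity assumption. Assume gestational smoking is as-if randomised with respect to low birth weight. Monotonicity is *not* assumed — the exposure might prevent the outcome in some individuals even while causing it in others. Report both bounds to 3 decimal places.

0.349 ≤ PN ≤ 0.697

Let p₁ = 0.742, p₀ = 0.483.
Under exogeneity alone the bounds on PN are max{0,(p₁−p₀)/p₁} ≤ PN ≤ min{1,(1−p₀)/p₁}.
  lower = (p₁ − p₀)/p₁ = 0.259 / 0.742 ≈ 0.3491
  upper = min{1, (1 − p₀)/p₁} = 0.517 / 0.742 ≈ 0.6968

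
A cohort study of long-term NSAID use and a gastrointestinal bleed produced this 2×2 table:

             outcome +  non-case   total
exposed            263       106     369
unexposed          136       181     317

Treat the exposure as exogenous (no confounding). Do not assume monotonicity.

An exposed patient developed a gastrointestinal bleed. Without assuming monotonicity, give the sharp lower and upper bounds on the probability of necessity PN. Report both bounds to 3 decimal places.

0.398 ≤ PN ≤ 0.801

p₁ = P(outcome | exposed) = 263/369 = 0.71274
p₀ = P(outcome | unexposed) = 136/317 = 0.42902
Under exogeneity alone the bounds on PN are max{0,(p₁−p₀)/p₁} ≤ PN ≤ min{1,(1−p₀)/p₁}.
  lower = (p₁ − p₀)/p₁ = 0.28372 / 0.71274 ≈ 0.3981
  upper = min{1, (1 − p₀)/p₁} = 0.57098 / 0.71274 ≈ 0.8011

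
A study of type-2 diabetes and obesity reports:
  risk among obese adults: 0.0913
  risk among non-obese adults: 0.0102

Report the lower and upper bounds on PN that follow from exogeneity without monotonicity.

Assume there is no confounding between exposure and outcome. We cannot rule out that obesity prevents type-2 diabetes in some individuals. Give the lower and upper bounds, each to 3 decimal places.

0.888 ≤ PN ≤ 1.000

Let p₁ = 0.0913, p₀ = 0.0102.
Under exogeneity alone the bounds on PN are max{0,(p₁−p₀)/p₁} ≤ PN ≤ min{1,(1−p₀)/p₁}.
  lower = (p₁ − p₀)/p₁ = 0.0811 / 0.0913 ≈ 0.8883
  upper = min{1, (1 − p₀)/p₁} = 0.9898 / 0.0913 ≈ 10.8412 → capped at 1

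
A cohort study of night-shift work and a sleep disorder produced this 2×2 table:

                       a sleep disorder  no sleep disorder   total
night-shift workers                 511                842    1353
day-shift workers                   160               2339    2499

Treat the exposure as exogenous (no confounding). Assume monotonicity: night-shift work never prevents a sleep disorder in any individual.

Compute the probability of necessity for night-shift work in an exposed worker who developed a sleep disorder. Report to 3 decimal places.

p₁ = P(outcome | exposed) = 511/1353 = 0.37768
p₀ = P(outcome | unexposed) = 160/2499 = 0.064026
Under exogeneity and monotonicity, PN = (p₁ − p₀) / p₁.
PN = (0.37768 − 0.064026) / 0.37768 = 0.31365 / 0.37768 ≈ 0.8305

PN ≈ 0.830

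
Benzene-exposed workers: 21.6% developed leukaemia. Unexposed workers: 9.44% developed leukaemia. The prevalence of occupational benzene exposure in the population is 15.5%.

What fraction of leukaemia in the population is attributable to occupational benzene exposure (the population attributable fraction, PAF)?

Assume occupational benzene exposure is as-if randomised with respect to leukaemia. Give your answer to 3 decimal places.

PAF ≈ 0.166

p₁ = 0.216, p₀ = 0.0944.
Overall risk P(Y=1) = π·p₁ + (1−π)·p₀ = 0.155×0.216 + 0.845×0.0944 = 0.11325.
Under exogeneity, PAF = [P(Y=1) − p₀] / P(Y=1).
PAF = (0.11325 − 0.0944) / 0.11325 ≈ 0.1664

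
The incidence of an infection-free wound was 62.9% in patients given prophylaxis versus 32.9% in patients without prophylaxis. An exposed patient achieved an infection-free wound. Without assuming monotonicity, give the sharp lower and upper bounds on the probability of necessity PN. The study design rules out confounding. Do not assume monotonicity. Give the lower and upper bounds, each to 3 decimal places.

p₁ = 0.629, p₀ = 0.329.
Under exogeneity alone the bounds on PN are max{0,(p₁−p₀)/p₁} ≤ PN ≤ min{1,(1−p₀)/p₁}.
  lower = (p₁ − p₀)/p₁ = 0.3 / 0.629 ≈ 0.4769
  upper = min{1, (1 − p₀)/p₁} = 0.671 / 0.629 ≈ 1.0668 → capped at 1

0.477 ≤ PN ≤ 1.000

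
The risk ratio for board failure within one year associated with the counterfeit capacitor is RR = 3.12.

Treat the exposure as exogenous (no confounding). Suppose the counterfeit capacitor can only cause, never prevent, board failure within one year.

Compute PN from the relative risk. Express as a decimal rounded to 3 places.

Under exogeneity and monotonicity, PN = (RR − 1) / RR = 1 − 1/RR.
PN = (3.12 − 1) / 3.12 = 2.12 / 3.12 ≈ 0.6795

PN ≈ 0.679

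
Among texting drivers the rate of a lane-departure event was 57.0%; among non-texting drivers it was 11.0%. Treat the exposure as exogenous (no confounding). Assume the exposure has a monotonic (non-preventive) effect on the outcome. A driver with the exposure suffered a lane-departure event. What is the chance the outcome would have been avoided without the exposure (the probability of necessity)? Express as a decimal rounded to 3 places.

p₁ = 0.57, p₀ = 0.11.
Under exogeneity and monotonicity, PN = (p₁ − p₀) / p₁.
PN = (0.57 − 0.11) / 0.57 = 0.46 / 0.57 ≈ 0.8070

PN ≈ 0.807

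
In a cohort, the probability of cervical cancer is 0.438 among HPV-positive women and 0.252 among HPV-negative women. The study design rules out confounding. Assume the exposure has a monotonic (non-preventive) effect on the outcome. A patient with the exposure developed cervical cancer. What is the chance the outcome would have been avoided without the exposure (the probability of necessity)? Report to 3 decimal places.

Let p₁ = 0.438, p₀ = 0.252.
Under exogeneity and monotonicity, PN = (p₁ − p₀) / p₁.
PN = (0.438 − 0.252) / 0.438 = 0.186 / 0.438 ≈ 0.4247

PN ≈ 0.425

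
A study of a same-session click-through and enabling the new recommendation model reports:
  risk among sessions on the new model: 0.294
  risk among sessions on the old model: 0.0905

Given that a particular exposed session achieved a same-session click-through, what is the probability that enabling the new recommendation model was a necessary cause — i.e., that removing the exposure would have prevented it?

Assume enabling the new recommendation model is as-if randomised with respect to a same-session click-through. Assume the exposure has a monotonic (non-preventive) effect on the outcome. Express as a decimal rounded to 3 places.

PN ≈ 0.692

Let p₁ = 0.294, p₀ = 0.0905.
Under exogeneity and monotonicity, PN = (p₁ − p₀) / p₁.
PN = (0.294 − 0.0905) / 0.294 = 0.2035 / 0.294 ≈ 0.6922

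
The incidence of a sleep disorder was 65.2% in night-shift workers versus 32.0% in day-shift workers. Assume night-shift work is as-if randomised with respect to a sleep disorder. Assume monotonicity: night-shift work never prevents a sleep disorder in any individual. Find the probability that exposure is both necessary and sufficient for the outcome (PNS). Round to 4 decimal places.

PNS ≈ 0.3320

p₁ = 0.652, p₀ = 0.32.
Under exogeneity and monotonicity, PNS = p₁ − p₀.
PNS = 0.652 − 0.32 = 0.332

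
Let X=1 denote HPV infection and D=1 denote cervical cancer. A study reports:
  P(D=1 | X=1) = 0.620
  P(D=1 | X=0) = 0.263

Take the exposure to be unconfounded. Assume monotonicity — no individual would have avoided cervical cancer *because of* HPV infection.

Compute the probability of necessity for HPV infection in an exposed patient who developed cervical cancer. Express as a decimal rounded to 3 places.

PN ≈ 0.576

Let p₁ = 0.62, p₀ = 0.263.
Under exogeneity and monotonicity, PN = (p₁ − p₀) / p₁.
PN = (0.62 − 0.263) / 0.62 = 0.357 / 0.62 ≈ 0.5758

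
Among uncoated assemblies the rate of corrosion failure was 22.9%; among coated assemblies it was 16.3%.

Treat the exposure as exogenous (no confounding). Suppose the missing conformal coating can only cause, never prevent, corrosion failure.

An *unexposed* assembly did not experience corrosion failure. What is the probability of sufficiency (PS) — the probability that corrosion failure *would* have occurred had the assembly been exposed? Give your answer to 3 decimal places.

p₁ = 0.229, p₀ = 0.163.
Under exogeneity and monotonicity, PS = (p₁ − p₀) / (1 − p₀).
PS = (0.229 − 0.163) / (1 − 0.163) = 0.066 / 0.837 ≈ 0.0789

PS ≈ 0.079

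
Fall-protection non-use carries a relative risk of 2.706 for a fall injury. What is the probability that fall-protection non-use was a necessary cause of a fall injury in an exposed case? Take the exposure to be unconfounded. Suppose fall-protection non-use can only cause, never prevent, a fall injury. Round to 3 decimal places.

Under exogeneity and monotonicity, PN = (RR − 1) / RR = 1 − 1/RR.
PN = (2.706 − 1) / 2.706 = 1.706 / 2.706 ≈ 0.6305

PN ≈ 0.630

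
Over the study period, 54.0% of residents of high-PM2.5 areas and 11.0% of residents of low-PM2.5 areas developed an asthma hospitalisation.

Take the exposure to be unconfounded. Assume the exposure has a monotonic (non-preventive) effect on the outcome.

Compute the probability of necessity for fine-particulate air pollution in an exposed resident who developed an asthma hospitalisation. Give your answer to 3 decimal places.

PN ≈ 0.796

p₁ = 0.54, p₀ = 0.11.
Under exogeneity and monotonicity, PN = (p₁ − p₀) / p₁.
PN = (0.54 − 0.11) / 0.54 = 0.43 / 0.54 ≈ 0.7963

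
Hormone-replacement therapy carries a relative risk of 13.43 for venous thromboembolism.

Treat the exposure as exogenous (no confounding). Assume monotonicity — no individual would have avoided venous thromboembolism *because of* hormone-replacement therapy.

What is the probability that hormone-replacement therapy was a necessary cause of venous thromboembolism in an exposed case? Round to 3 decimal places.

PN ≈ 0.926

Under exogeneity and monotonicity, PN = (RR − 1) / RR = 1 − 1/RR.
PN = (13.43 − 1) / 13.43 = 12.43 / 13.43 ≈ 0.9255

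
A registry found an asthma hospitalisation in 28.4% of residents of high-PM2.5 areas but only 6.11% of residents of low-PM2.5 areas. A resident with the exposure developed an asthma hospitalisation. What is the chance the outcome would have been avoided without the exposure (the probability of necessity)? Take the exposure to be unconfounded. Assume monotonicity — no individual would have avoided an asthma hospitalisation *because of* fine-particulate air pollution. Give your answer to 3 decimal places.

PN ≈ 0.785

p₁ = 0.284, p₀ = 0.0611.
Under exogeneity and monotonicity, PN = (p₁ − p₀) / p₁.
PN = (0.284 − 0.0611) / 0.284 = 0.2229 / 0.284 ≈ 0.7849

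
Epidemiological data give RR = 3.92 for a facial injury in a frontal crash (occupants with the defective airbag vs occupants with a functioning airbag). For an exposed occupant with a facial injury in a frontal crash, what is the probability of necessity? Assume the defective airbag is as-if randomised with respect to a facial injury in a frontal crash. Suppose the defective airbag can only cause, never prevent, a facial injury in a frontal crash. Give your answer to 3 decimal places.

Under exogeneity and monotonicity, PN = (RR − 1) / RR = 1 − 1/RR.
PN = (3.92 − 1) / 3.92 = 2.92 / 3.92 ≈ 0.7449

PN ≈ 0.745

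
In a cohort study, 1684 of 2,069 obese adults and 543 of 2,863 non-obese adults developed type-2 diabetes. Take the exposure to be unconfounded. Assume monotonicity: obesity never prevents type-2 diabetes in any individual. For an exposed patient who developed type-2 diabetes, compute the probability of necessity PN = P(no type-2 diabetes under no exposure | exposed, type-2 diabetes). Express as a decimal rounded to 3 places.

PN ≈ 0.767

p₁ = P(outcome | exposed) = 1684/2069 = 0.81392
p₀ = P(outcome | unexposed) = 543/2863 = 0.18966
Under exogeneity and monotonicity, PN = (p₁ − p₀) / p₁.
PN = (0.81392 − 0.18966) / 0.81392 = 0.62426 / 0.81392 ≈ 0.7670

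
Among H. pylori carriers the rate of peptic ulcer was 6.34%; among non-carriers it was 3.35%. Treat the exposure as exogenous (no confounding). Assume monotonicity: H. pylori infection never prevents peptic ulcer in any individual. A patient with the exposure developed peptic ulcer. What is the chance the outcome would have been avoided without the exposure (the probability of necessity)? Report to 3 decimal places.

p₁ = 0.0634, p₀ = 0.0335.
Under exogeneity and monotonicity, PN = (p₁ − p₀) / p₁.
PN = (0.0634 − 0.0335) / 0.0634 = 0.0299 / 0.0634 ≈ 0.4716

PN ≈ 0.472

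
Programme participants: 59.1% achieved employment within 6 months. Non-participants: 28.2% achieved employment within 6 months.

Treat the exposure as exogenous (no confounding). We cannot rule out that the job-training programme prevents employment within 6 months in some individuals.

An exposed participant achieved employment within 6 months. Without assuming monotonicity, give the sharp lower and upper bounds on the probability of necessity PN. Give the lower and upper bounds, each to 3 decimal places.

0.523 ≤ PN ≤ 1.000

p₁ = 0.591, p₀ = 0.282.
Under exogeneity alone the bounds on PN are max{0,(p₁−p₀)/p₁} ≤ PN ≤ min{1,(1−p₀)/p₁}.
  lower = (p₁ − p₀)/p₁ = 0.309 / 0.591 ≈ 0.5228
  upper = min{1, (1 − p₀)/p₁} = 0.718 / 0.591 ≈ 1.2149 → capped at 1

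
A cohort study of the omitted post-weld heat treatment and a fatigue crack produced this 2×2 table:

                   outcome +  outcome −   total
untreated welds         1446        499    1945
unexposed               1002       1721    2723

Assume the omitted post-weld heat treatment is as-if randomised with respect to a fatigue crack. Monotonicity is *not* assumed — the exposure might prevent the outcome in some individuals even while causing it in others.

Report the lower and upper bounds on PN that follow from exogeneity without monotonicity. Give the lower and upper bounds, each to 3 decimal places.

0.505 ≤ PN ≤ 0.850

p₁ = P(outcome | exposed) = 1446/1945 = 0.74344
p₀ = P(outcome | unexposed) = 1002/2723 = 0.36798
Under exogeneity alone the bounds on PN are max{0,(p₁−p₀)/p₁} ≤ PN ≤ min{1,(1−p₀)/p₁}.
  lower = (p₁ − p₀)/p₁ = 0.37547 / 0.74344 ≈ 0.5050
  upper = min{1, (1 − p₀)/p₁} = 0.63202 / 0.74344 ≈ 0.8501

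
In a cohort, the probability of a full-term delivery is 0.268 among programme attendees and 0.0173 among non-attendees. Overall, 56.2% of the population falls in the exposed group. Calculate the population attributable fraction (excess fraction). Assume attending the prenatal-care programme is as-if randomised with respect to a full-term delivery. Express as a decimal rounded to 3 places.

Let p₁ = 0.268, p₀ = 0.0173.
Overall risk P(Y=1) = π·p₁ + (1−π)·p₀ = 0.562×0.268 + 0.438×0.0173 = 0.15819.
Under exogeneity, PAF = [P(Y=1) − p₀] / P(Y=1).
PAF = (0.15819 − 0.0173) / 0.15819 ≈ 0.8906

PAF ≈ 0.891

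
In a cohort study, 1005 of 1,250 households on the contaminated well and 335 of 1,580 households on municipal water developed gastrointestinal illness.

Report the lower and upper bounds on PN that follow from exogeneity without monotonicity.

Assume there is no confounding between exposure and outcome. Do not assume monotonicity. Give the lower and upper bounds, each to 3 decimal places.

p₁ = P(outcome | exposed) = 1005/1250 = 0.804
p₀ = P(outcome | unexposed) = 335/1580 = 0.21203
Under exogeneity alone the bounds on PN are max{0,(p₁−p₀)/p₁} ≤ PN ≤ min{1,(1−p₀)/p₁}.
  lower = (p₁ − p₀)/p₁ = 0.59197 / 0.804 ≈ 0.7363
  upper = min{1, (1 − p₀)/p₁} = 0.78797 / 0.804 ≈ 0.9801

0.736 ≤ PN ≤ 0.980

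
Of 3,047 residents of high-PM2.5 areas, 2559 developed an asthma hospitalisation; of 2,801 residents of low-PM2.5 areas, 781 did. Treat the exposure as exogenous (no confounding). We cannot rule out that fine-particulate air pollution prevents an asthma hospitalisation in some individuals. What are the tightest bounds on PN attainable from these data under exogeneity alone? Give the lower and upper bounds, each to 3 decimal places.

0.668 ≤ PN ≤ 0.859

p₁ = P(outcome | exposed) = 2559/3047 = 0.83984
p₀ = P(outcome | unexposed) = 781/2801 = 0.27883
Under exogeneity alone the bounds on PN are max{0,(p₁−p₀)/p₁} ≤ PN ≤ min{1,(1−p₀)/p₁}.
  lower = (p₁ − p₀)/p₁ = 0.56101 / 0.83984 ≈ 0.6680
  upper = min{1, (1 − p₀)/p₁} = 0.72117 / 0.83984 ≈ 0.8587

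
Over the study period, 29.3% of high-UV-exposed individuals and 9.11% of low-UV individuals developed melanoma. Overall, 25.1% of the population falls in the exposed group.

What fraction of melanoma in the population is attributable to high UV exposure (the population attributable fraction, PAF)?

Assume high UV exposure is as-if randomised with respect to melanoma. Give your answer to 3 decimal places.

PAF ≈ 0.357

p₁ = 0.293, p₀ = 0.0911.
Overall risk P(Y=1) = π·p₁ + (1−π)·p₀ = 0.251×0.293 + 0.749×0.0911 = 0.14178.
Under exogeneity, PAF = [P(Y=1) − p₀] / P(Y=1).
PAF = (0.14178 − 0.0911) / 0.14178 ≈ 0.3574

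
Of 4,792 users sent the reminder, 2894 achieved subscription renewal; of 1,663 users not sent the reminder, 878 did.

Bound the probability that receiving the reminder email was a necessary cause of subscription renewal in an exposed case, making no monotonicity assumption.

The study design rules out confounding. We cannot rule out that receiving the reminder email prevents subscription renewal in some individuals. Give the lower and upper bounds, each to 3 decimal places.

p₁ = P(outcome | exposed) = 2894/4792 = 0.60392
p₀ = P(outcome | unexposed) = 878/1663 = 0.52796
Under exogeneity alone the bounds on PN are max{0,(p₁−p₀)/p₁} ≤ PN ≤ min{1,(1−p₀)/p₁}.
  lower = (p₁ − p₀)/p₁ = 0.075962 / 0.60392 ≈ 0.1258
  upper = min{1, (1 − p₀)/p₁} = 0.47204 / 0.60392 ≈ 0.7816

0.126 ≤ PN ≤ 0.782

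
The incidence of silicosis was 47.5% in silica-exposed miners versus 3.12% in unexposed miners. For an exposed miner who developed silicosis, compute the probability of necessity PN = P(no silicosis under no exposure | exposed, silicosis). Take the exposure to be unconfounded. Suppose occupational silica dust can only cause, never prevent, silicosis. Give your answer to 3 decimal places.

PN ≈ 0.934

p₁ = 0.475, p₀ = 0.0312.
Under exogeneity and monotonicity, PN = (p₁ − p₀) / p₁.
PN = (0.475 − 0.0312) / 0.475 = 0.4438 / 0.475 ≈ 0.9343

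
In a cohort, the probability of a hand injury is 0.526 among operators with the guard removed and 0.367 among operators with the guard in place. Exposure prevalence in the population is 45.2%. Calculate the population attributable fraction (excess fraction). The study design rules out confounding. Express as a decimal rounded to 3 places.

PAF ≈ 0.164

Let p₁ = 0.526, p₀ = 0.367.
Overall risk P(Y=1) = π·p₁ + (1−π)·p₀ = 0.452×0.526 + 0.548×0.367 = 0.43887.
Under exogeneity, PAF = [P(Y=1) − p₀] / P(Y=1).
PAF = (0.43887 − 0.367) / 0.43887 ≈ 0.1638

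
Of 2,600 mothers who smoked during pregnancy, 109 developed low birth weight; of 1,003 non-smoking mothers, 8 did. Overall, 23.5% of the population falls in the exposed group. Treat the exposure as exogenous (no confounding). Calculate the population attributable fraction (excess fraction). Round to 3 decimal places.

PAF ≈ 0.500

p₁ = P(outcome | exposed) = 109/2600 = 0.041923
p₀ = P(outcome | unexposed) = 8/1003 = 0.0079761
Overall risk P(Y=1) = π·p₁ + (1−π)·p₀ = 0.235×0.041923 + 0.765×0.0079761 = 0.015954.
Under exogeneity, PAF = [P(Y=1) − p₀] / P(Y=1).
PAF = (0.015954 − 0.0079761) / 0.015954 ≈ 0.5000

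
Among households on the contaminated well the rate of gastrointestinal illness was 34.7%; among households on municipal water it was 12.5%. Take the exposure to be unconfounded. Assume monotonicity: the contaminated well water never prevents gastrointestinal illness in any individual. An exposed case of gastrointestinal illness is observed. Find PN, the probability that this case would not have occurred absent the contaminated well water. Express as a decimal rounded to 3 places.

PN ≈ 0.640

p₁ = 0.347, p₀ = 0.125.
Under exogeneity and monotonicity, PN = (p₁ − p₀) / p₁.
PN = (0.347 − 0.125) / 0.347 = 0.222 / 0.347 ≈ 0.6398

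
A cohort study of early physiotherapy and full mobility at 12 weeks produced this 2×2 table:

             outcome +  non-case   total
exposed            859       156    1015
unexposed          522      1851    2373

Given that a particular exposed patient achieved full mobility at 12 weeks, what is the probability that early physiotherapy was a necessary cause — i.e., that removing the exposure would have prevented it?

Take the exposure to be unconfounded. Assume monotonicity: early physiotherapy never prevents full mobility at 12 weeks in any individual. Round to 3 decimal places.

PN ≈ 0.740

p₁ = P(outcome | exposed) = 859/1015 = 0.84631
p₀ = P(outcome | unexposed) = 522/2373 = 0.21997
Under exogeneity and monotonicity, PN = (p₁ − p₀)/p₁.
PN = (0.84631 − 0.21997) / 0.84631 ≈ 0.7401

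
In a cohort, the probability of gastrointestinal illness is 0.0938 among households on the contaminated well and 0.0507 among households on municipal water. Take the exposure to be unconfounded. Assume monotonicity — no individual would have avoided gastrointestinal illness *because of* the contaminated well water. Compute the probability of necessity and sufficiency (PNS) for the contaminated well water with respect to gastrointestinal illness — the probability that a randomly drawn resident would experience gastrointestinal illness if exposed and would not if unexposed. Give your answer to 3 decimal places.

PNS ≈ 0.043

Let p₁ = 0.0938, p₀ = 0.0507.
Under exogeneity and monotonicity, PNS = p₁ − p₀.
PNS = 0.0938 − 0.0507 = 0.0431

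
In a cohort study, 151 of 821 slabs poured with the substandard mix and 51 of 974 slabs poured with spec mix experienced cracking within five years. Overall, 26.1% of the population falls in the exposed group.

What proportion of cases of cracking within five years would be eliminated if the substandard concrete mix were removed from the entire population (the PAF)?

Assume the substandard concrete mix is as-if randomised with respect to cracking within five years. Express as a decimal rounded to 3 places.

p₁ = P(outcome | exposed) = 151/821 = 0.18392
p₀ = P(outcome | unexposed) = 51/974 = 0.052361
Overall risk P(Y=1) = π·p₁ + (1−π)·p₀ = 0.261×0.18392 + 0.739×0.052361 = 0.086699.
Under exogeneity, PAF = [P(Y=1) − p₀] / P(Y=1).
PAF = (0.086699 − 0.052361) / 0.086699 ≈ 0.3961

PAF ≈ 0.396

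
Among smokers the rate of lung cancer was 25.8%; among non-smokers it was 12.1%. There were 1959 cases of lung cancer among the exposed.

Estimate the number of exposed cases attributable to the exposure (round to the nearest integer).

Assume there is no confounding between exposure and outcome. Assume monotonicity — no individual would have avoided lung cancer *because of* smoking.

about 1040 cases

p₁ = 0.258, p₀ = 0.121.
PN = (p₁ − p₀)/p₁ = (0.258 − 0.121) / 0.258 ≈ 0.53101.
Attributable cases ≈ PN × (exposed cases) = 0.53101 × 1959 ≈ 1040.24.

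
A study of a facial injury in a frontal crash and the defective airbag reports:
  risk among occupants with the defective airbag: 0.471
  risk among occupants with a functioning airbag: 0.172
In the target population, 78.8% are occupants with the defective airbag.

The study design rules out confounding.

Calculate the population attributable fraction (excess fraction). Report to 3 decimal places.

PAF ≈ 0.578

Let p₁ = 0.471, p₀ = 0.172.
Overall risk P(Y=1) = π·p₁ + (1−π)·p₀ = 0.788×0.471 + 0.212×0.172 = 0.40761.
Under exogeneity, PAF = [P(Y=1) − p₀] / P(Y=1).
PAF = (0.40761 − 0.172) / 0.40761 ≈ 0.5780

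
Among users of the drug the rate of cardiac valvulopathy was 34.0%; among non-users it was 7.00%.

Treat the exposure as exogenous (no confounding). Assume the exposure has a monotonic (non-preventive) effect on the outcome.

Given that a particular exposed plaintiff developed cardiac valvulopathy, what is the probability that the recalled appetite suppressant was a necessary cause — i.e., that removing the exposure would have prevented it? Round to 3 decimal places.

PN ≈ 0.794

p₁ = 0.34, p₀ = 0.07.
Under exogeneity and monotonicity, PN = (p₁ − p₀) / p₁.
PN = (0.34 − 0.07) / 0.34 = 0.27 / 0.34 ≈ 0.7941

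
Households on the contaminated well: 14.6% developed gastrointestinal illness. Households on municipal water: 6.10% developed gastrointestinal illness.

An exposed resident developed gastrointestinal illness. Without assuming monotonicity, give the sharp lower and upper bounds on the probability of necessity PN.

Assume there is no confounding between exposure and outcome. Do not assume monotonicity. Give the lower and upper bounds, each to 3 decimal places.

0.582 ≤ PN ≤ 1.000

p₁ = 0.146, p₀ = 0.061.
Under exogeneity alone the bounds on PN are max{0,(p₁−p₀)/p₁} ≤ PN ≤ min{1,(1−p₀)/p₁}.
  lower = (p₁ − p₀)/p₁ = 0.085 / 0.146 ≈ 0.5822
  upper = min{1, (1 − p₀)/p₁} = 0.939 / 0.146 ≈ 6.4315 → capped at 1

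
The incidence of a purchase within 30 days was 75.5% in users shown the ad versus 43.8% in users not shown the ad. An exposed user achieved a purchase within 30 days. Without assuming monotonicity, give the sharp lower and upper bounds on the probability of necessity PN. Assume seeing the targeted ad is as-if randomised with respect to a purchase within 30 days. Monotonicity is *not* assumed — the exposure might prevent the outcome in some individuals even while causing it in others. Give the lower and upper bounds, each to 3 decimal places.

p₁ = 0.755, p₀ = 0.438.
Under exogeneity alone the bounds on PN are max{0,(p₁−p₀)/p₁} ≤ PN ≤ min{1,(1−p₀)/p₁}.
  lower = (p₁ − p₀)/p₁ = 0.317 / 0.755 ≈ 0.4199
  upper = min{1, (1 − p₀)/p₁} = 0.562 / 0.755 ≈ 0.7444

0.420 ≤ PN ≤ 0.744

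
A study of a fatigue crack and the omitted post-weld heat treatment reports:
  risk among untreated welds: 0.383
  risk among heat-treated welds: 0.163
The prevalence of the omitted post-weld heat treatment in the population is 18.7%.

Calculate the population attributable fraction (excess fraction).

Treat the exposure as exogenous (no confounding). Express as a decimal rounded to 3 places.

PAF ≈ 0.202

Let p₁ = 0.383, p₀ = 0.163.
Overall risk P(Y=1) = π·p₁ + (1−π)·p₀ = 0.187×0.383 + 0.813×0.163 = 0.20414.
Under exogeneity, PAF = [P(Y=1) − p₀] / P(Y=1).
PAF = (0.20414 − 0.163) / 0.20414 ≈ 0.2015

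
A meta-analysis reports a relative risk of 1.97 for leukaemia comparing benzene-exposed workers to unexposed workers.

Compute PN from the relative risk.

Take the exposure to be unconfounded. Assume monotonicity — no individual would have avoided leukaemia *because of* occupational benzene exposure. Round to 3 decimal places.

Under exogeneity and monotonicity, PN = (RR − 1) / RR = 1 − 1/RR.
PN = (1.97 − 1) / 1.97 = 0.97 / 1.97 ≈ 0.4924

PN ≈ 0.492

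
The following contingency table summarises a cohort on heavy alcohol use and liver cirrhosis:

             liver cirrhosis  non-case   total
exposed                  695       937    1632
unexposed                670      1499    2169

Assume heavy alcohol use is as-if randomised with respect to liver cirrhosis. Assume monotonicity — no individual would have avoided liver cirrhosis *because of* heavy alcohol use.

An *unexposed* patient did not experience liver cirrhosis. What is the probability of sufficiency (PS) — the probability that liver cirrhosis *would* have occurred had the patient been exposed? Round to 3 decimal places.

PS ≈ 0.169

p₁ = P(outcome | exposed) = 695/1632 = 0.42586
p₀ = P(outcome | unexposed) = 670/2169 = 0.3089
Under exogeneity and monotonicity, PS = (p₁ − p₀)/(1 − p₀).
PS = (0.42586 − 0.3089) / 0.6911 ≈ 0.1692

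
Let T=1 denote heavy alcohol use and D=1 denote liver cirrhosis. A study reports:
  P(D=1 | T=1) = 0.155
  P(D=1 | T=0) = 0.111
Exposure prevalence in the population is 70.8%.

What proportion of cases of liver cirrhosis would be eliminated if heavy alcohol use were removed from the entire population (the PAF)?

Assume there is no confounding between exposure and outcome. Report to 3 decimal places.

PAF ≈ 0.219

Let p₁ = 0.155, p₀ = 0.111.
Overall risk P(Y=1) = π·p₁ + (1−π)·p₀ = 0.708×0.155 + 0.292×0.111 = 0.14215.
Under exogeneity, PAF = [P(Y=1) − p₀] / P(Y=1).
PAF = (0.14215 − 0.111) / 0.14215 ≈ 0.2191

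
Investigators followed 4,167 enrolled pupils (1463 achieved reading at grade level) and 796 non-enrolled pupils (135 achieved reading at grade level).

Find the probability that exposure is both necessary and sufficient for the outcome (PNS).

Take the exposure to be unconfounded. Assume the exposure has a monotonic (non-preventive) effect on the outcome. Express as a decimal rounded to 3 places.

PNS ≈ 0.181

p₁ = P(outcome | exposed) = 1463/4167 = 0.35109
p₀ = P(outcome | unexposed) = 135/796 = 0.1696
Under exogeneity and monotonicity, PNS = p₁ − p₀.
PNS = 0.35109 − 0.1696 = 0.18149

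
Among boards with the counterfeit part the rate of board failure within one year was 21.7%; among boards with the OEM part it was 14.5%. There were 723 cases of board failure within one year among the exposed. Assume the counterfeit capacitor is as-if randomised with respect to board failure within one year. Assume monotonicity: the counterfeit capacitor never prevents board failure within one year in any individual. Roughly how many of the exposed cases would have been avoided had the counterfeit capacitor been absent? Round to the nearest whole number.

about 240 cases

p₁ = 0.217, p₀ = 0.145.
PN = (p₁ − p₀)/p₁ = (0.217 − 0.145) / 0.217 ≈ 0.33180.
Attributable cases ≈ PN × (exposed cases) = 0.33180 × 723 ≈ 239.89.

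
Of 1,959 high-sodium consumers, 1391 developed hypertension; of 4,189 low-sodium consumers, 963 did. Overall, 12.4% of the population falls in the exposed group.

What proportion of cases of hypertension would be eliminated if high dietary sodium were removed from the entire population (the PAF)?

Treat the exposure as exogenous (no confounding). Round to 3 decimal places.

p₁ = P(outcome | exposed) = 1391/1959 = 0.71006
p₀ = P(outcome | unexposed) = 963/4189 = 0.22989
Overall risk P(Y=1) = π·p₁ + (1−π)·p₀ = 0.124×0.71006 + 0.876×0.22989 = 0.28943.
Under exogeneity, PAF = [P(Y=1) − p₀] / P(Y=1).
PAF = (0.28943 − 0.22989) / 0.28943 ≈ 0.2057

PAF ≈ 0.206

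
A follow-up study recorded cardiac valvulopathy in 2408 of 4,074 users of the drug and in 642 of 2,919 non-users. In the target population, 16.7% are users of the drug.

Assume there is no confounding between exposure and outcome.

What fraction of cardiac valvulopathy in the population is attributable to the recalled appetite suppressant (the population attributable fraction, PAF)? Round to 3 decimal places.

PAF ≈ 0.220

p₁ = P(outcome | exposed) = 2408/4074 = 0.59107
p₀ = P(outcome | unexposed) = 642/2919 = 0.21994
Overall risk P(Y=1) = π·p₁ + (1−π)·p₀ = 0.167×0.59107 + 0.833×0.21994 = 0.28192.
Under exogeneity, PAF = [P(Y=1) − p₀] / P(Y=1).
PAF = (0.28192 − 0.21994) / 0.28192 ≈ 0.2198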